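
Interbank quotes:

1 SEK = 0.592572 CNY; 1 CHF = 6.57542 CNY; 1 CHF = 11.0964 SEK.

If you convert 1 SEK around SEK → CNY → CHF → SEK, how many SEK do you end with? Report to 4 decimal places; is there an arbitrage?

1.0000 (no arbitrage)

Around SEK → CNY → CHF → SEK: 1 × 0.592572 ÷ 6.57542 × 11.0964 = 0.999999
Product ≈ 1 (deviation 0.000%, within rounding noise).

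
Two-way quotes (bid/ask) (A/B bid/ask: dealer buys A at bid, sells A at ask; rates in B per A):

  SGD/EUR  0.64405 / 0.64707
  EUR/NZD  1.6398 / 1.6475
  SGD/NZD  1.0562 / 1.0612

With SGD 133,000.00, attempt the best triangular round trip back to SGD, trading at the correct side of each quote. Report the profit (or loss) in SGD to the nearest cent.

Net result: SGD -637.53 (no profitable arbitrage after spreads)

Best loop SGD → EUR → NZD → SGD:
SGD 133,000.00 × 0.64405 (sell SGD at bid) = EUR 85,658.65
EUR 85,658.65 × 1.6398 (sell EUR at bid) = NZD 140,463.05
NZD 140,463.05 ÷ 1.0612 (buy SGD at ask) = SGD 132,362.47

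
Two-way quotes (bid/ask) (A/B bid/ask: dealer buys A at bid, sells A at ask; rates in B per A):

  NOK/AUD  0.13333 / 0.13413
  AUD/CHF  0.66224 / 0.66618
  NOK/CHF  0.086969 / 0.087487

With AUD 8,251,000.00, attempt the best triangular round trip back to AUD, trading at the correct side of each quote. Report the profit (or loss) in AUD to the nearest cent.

Best loop AUD → CHF → NOK → AUD:
AUD 8,251,000.00 × 0.66224 (sell AUD at bid) = CHF 5,464,142.24
CHF 5,464,142.24 ÷ 0.087487 (buy NOK at ask) = NOK 62,456,619.15
NOK 62,456,619.15 × 0.13333 (sell NOK at bid) = AUD 8,327,341.03

Net profit: AUD 76,341.03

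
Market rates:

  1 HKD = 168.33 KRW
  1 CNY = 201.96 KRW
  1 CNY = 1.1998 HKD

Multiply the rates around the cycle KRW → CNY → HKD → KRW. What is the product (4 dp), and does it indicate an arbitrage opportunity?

1.0000 (no arbitrage)

Around KRW → CNY → HKD → KRW: 1 ÷ 201.96 × 1.1998 × 168.33 = 1.000012
Product ≈ 1 (deviation 0.001%, within rounding noise).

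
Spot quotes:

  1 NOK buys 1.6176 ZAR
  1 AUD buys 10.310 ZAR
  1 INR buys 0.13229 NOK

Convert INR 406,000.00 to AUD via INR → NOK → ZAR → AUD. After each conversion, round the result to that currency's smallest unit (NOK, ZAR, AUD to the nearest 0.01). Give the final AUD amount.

AUD 8,426.86

INR 406,000.00 × 0.13229 = NOK 53,709.74
NOK 53,709.74 × 1.6176 = ZAR 86,880.88
ZAR 86,880.88 ÷ 10.310 = AUD 8,426.86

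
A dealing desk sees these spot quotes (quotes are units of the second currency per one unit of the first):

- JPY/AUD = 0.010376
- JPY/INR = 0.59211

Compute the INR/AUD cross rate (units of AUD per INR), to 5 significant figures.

INR/AUD = 0.017524

1 INR ÷ 0.59211 = 1.68888 JPY
1.68888 JPY × 0.010376 = 0.0175238 AUD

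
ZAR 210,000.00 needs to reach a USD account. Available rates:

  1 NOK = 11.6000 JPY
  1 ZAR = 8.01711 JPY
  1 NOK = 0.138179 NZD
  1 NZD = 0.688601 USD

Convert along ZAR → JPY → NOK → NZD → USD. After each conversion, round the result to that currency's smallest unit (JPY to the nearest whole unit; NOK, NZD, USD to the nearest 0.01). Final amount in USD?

ZAR 210,000.00 × 8.01711 = JPY 1,683,593
JPY 1,683,593 ÷ 11.6000 = NOK 145,137.33
NOK 145,137.33 × 0.138179 = NZD 20,054.93
NZD 20,054.93 × 0.688601 = USD 13,809.84

USD 13,809.84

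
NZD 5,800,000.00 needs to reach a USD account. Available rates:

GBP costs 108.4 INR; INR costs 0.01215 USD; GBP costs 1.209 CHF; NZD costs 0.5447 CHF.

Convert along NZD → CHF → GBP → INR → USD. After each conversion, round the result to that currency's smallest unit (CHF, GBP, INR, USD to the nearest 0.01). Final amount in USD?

USD 3,441,633.56

NZD 5,800,000.00 × 0.5447 = CHF 3,159,260.00
CHF 3,159,260.00 ÷ 1.209 = GBP 2,613,118.28
GBP 2,613,118.28 × 108.4 = INR 283,262,021.55
INR 283,262,021.55 × 0.01215 = USD 3,441,633.56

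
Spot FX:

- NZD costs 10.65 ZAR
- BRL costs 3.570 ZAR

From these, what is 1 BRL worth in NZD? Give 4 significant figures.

1 BRL × 3.570 = 3.57 ZAR
3.57 ZAR ÷ 10.65 = 0.335211 NZD

BRL/NZD = 0.3352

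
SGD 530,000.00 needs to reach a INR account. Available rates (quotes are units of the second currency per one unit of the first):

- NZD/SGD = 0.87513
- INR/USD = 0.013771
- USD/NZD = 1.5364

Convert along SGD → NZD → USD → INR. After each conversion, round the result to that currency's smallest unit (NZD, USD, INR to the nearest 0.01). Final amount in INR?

SGD 530,000.00 ÷ 0.87513 = NZD 605,624.31
NZD 605,624.31 ÷ 1.5364 = USD 394,184.01
USD 394,184.01 ÷ 0.013771 = INR 28,624,211.02

INR 28,624,211.02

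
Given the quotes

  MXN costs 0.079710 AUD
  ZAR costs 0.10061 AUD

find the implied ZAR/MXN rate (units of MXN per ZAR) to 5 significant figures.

ZAR/MXN = 1.2622

1 ZAR × 0.10061 = 0.10061 AUD
0.10061 AUD ÷ 0.079710 = 1.2622 MXN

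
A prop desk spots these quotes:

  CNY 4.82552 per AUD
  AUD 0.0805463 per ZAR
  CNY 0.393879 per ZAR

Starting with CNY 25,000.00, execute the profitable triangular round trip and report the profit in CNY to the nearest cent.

Profitable loop is CNY → AUD → ZAR → CNY:
CNY 25,000.00 ÷ 4.82552 = AUD 5,180.79
AUD 5,180.79 ÷ 0.0805463 = ZAR 64,320.63
ZAR 64,320.63 × 0.393879 = CNY 25,334.55
Profit = CNY 25,334.55 − CNY 25,000.00

Profit: CNY 334.55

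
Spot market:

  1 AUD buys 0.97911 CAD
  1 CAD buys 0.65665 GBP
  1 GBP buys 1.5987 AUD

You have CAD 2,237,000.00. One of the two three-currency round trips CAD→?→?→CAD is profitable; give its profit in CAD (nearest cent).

Profit: CAD 62,314.58

Profitable loop is CAD → GBP → AUD → CAD:
CAD 2,237,000.00 × 0.65665 = GBP 1,468,926.05
GBP 1,468,926.05 × 1.5987 = AUD 2,348,372.08
AUD 2,348,372.08 × 0.97911 = CAD 2,299,314.58
Profit = CAD 2,299,314.58 − CAD 2,237,000.00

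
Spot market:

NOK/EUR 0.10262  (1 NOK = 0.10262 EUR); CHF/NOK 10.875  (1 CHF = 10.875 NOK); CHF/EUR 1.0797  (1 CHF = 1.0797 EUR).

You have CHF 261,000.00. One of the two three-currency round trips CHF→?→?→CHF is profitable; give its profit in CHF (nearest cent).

Profitable loop is CHF → NOK → EUR → CHF:
CHF 261,000.00 × 10.875 = NOK 2,838,375.00
NOK 2,838,375.00 × 0.10262 = EUR 291,274.04
EUR 291,274.04 ÷ 1.0797 = CHF 269,773.12
Profit = CHF 269,773.12 − CHF 261,000.00

Profit: CHF 8,773.12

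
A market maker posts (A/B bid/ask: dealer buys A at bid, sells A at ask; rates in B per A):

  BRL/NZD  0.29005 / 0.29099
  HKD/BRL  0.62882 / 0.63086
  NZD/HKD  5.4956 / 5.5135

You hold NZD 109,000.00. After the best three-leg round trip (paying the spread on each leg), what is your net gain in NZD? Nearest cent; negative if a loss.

Best loop NZD → HKD → BRL → NZD:
NZD 109,000.00 × 5.4956 (sell NZD at bid) = HKD 599,020.40
HKD 599,020.40 × 0.62882 (sell HKD at bid) = BRL 376,676.01
BRL 376,676.01 × 0.29005 (sell BRL at bid) = NZD 109,254.88

Net profit: NZD 254.88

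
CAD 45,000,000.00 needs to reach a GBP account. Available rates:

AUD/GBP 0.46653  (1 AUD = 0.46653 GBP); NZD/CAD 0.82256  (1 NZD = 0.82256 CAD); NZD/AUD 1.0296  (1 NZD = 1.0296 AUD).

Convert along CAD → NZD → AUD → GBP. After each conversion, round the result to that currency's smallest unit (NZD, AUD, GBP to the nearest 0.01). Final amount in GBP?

GBP 26,278,044.11

CAD 45,000,000.00 ÷ 0.82256 = NZD 54,707,255.40
NZD 54,707,255.40 × 1.0296 = AUD 56,326,590.16
AUD 56,326,590.16 × 0.46653 = GBP 26,278,044.11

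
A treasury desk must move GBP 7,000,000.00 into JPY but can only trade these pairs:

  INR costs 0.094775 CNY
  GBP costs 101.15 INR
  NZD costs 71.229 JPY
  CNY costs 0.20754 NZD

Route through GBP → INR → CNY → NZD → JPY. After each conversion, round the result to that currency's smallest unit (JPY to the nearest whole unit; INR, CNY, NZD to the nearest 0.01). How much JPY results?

JPY 992,010,753

GBP 7,000,000.00 × 101.15 = INR 708,050,000.00
INR 708,050,000.00 × 0.094775 = CNY 67,105,438.75
CNY 67,105,438.75 × 0.20754 = NZD 13,927,062.76
NZD 13,927,062.76 × 71.229 = JPY 992,010,753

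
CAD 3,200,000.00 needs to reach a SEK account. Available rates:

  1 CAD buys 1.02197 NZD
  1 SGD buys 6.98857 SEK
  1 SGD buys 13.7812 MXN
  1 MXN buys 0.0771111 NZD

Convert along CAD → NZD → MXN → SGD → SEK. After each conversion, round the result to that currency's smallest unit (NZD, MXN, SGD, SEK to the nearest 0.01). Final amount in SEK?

SEK 21,506,637.34

CAD 3,200,000.00 × 1.02197 = NZD 3,270,304.00
NZD 3,270,304.00 ÷ 0.0771111 = MXN 42,410,288.53
MXN 42,410,288.53 ÷ 13.7812 = SGD 3,077,401.72
SGD 3,077,401.72 × 6.98857 = SEK 21,506,637.34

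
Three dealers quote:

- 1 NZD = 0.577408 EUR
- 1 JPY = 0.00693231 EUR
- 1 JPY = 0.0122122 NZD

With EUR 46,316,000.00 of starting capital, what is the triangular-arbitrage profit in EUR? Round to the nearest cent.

Profit: EUR 795,808.37

Profitable loop is EUR → JPY → NZD → EUR:
EUR 46,316,000.00 ÷ 0.00693231 = JPY 6,681,178,424
JPY 6,681,178,424 × 0.0122122 = NZD 81,591,887.15
NZD 81,591,887.15 × 0.577408 = EUR 47,111,808.37
Profit = EUR 47,111,808.37 − EUR 46,316,000.00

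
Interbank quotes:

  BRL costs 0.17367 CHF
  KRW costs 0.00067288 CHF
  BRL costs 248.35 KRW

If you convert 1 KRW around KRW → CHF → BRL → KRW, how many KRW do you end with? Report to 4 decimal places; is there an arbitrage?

Around KRW → CHF → BRL → KRW: 1 × 0.00067288 ÷ 0.17367 × 248.35 = 0.962226
Product < 1; profitable direction is KRW → BRL → CHF → KRW.

0.9622 (arbitrage exists)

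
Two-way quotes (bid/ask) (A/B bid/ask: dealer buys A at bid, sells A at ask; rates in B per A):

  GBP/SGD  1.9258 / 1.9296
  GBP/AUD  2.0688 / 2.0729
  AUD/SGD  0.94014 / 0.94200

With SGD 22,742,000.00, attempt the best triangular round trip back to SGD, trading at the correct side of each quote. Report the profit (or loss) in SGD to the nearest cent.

Best loop SGD → GBP → AUD → SGD:
SGD 22,742,000.00 ÷ 1.9296 (buy GBP at ask) = GBP 11,785,862.35
GBP 11,785,862.35 × 2.0688 (sell GBP at bid) = AUD 24,382,592.04
AUD 24,382,592.04 × 0.94014 (sell AUD at bid) = SGD 22,923,050.08

Net profit: SGD 181,050.08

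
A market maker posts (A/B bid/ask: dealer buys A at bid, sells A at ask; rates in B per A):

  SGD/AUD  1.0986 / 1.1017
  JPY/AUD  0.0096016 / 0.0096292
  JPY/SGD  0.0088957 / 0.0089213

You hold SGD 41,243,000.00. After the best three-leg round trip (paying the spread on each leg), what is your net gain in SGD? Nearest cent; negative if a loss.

Best loop SGD → AUD → JPY → SGD:
SGD 41,243,000.00 × 1.0986 (sell SGD at bid) = AUD 45,309,559.80
AUD 45,309,559.80 ÷ 0.0096292 (buy JPY at ask) = JPY 4,705,433,452
JPY 4,705,433,452 × 0.0088957 (sell JPY at bid) = SGD 41,858,124.36

Net profit: SGD 615,124.36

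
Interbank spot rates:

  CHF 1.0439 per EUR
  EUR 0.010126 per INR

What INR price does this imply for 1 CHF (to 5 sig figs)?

1 CHF ÷ 1.0439 = 0.957946 EUR
0.957946 EUR ÷ 0.010126 = 94.6026 INR

CHF/INR = 94.603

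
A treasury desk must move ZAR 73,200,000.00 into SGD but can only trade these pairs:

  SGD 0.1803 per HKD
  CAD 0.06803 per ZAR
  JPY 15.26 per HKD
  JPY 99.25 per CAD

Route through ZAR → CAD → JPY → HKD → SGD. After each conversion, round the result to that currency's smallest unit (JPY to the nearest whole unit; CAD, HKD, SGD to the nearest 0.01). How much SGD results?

ZAR 73,200,000.00 × 0.06803 = CAD 4,979,796.00
CAD 4,979,796.00 × 99.25 = JPY 494,244,753
JPY 494,244,753 ÷ 15.26 = HKD 32,388,253.80
HKD 32,388,253.80 × 0.1803 = SGD 5,839,602.16

SGD 5,839,602.16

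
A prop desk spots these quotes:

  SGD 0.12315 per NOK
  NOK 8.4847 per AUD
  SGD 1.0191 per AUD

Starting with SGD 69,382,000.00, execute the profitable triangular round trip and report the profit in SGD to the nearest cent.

Profitable loop is SGD → AUD → NOK → SGD:
SGD 69,382,000.00 ÷ 1.0191 = AUD 68,081,640.66
AUD 68,081,640.66 × 8.4847 = NOK 577,652,296.54
NOK 577,652,296.54 × 0.12315 = SGD 71,137,880.32
Profit = SGD 71,137,880.32 − SGD 69,382,000.00

Profit: SGD 1,755,880.32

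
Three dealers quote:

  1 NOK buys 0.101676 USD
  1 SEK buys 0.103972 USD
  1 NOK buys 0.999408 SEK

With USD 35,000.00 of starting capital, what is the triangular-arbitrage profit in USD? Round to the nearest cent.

Profitable loop is USD → NOK → SEK → USD:
USD 35,000.00 ÷ 0.101676 = NOK 344,230.69
NOK 344,230.69 × 0.999408 = SEK 344,026.91
SEK 344,026.91 × 0.103972 = USD 35,769.17
Profit = USD 35,769.17 − USD 35,000.00

Profit: USD 769.17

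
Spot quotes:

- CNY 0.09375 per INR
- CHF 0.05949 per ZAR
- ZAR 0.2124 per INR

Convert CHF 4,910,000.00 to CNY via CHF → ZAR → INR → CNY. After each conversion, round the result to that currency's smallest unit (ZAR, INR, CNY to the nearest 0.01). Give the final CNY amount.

CHF 4,910,000.00 ÷ 0.05949 = ZAR 82,534,879.81
ZAR 82,534,879.81 ÷ 0.2124 = INR 388,582,296.66
INR 388,582,296.66 × 0.09375 = CNY 36,429,590.31

CNY 36,429,590.31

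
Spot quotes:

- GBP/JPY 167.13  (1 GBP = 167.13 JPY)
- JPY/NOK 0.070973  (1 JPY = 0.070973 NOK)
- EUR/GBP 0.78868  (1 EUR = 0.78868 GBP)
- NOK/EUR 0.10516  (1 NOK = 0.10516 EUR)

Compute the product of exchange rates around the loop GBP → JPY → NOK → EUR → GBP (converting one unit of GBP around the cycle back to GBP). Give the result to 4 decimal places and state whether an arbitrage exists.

0.9838 (arbitrage exists)

Around GBP → JPY → NOK → EUR → GBP: 1 × 167.13 × 0.070973 × 0.10516 × 0.78868 = 0.983782
Product < 1; profitable direction is GBP → EUR → NOK → JPY → GBP.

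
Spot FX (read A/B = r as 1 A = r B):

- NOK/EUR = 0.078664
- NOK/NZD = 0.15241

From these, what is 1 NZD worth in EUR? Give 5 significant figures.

NZD/EUR = 0.51613

1 NZD ÷ 0.15241 = 6.56125 NOK
6.56125 NOK × 0.078664 = 0.516134 EUR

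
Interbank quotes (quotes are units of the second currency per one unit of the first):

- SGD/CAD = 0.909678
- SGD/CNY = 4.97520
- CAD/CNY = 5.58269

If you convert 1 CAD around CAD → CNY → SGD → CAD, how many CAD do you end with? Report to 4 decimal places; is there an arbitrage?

Around CAD → CNY → SGD → CAD: 1 × 5.58269 ÷ 4.97520 × 0.909678 = 1.020753
Product > 1; profitable direction is CAD → CNY → SGD → CAD.

1.0208 (arbitrage exists)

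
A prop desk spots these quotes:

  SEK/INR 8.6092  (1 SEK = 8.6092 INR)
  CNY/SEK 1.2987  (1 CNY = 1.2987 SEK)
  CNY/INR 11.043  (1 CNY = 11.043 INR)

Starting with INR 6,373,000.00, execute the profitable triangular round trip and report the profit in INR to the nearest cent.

Profitable loop is INR → CNY → SEK → INR:
INR 6,373,000.00 ÷ 11.043 = CNY 577,107.67
CNY 577,107.67 × 1.2987 = SEK 749,489.73
SEK 749,489.73 × 8.6092 = INR 6,452,506.99
Profit = INR 6,452,506.99 − INR 6,373,000.00

Profit: INR 79,506.99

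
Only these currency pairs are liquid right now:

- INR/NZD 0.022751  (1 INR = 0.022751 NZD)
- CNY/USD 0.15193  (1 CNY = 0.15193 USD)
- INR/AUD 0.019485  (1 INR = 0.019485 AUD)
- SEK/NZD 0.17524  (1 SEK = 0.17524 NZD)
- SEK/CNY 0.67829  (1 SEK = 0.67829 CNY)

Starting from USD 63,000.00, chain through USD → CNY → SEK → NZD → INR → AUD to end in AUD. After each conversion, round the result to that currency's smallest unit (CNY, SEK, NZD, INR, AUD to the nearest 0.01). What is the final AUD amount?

USD 63,000.00 ÷ 0.15193 = CNY 414,664.65
CNY 414,664.65 ÷ 0.67829 = SEK 611,338.29
SEK 611,338.29 × 0.17524 = NZD 107,130.92
NZD 107,130.92 ÷ 0.022751 = INR 4,708,844.45
INR 4,708,844.45 × 0.019485 = AUD 91,751.83

AUD 91,751.83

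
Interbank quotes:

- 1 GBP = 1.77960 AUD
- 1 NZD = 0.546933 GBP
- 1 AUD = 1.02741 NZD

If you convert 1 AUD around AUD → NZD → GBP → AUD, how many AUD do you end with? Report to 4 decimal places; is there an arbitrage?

Around AUD → NZD → GBP → AUD: 1 × 1.02741 × 0.546933 × 1.77960 = 1.000001
Product ≈ 1 (deviation 0.000%, within rounding noise).

1.0000 (no arbitrage)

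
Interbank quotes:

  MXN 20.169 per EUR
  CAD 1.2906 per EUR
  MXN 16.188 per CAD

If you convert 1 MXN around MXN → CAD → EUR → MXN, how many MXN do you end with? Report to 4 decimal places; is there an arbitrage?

Around MXN → CAD → EUR → MXN: 1 ÷ 16.188 ÷ 1.2906 × 20.169 = 0.965383
Product < 1; profitable direction is MXN → EUR → CAD → MXN.

0.9654 (arbitrage exists)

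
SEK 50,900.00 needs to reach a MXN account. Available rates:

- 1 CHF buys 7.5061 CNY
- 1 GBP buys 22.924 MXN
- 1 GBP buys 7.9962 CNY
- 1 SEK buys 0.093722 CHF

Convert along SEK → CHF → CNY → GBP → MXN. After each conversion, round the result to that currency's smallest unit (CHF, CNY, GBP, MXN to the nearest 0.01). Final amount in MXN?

SEK 50,900.00 × 0.093722 = CHF 4,770.45
CHF 4,770.45 × 7.5061 = CNY 35,807.47
CNY 35,807.47 ÷ 7.9962 = GBP 4,478.06
GBP 4,478.06 × 22.924 = MXN 102,655.05

MXN 102,655.05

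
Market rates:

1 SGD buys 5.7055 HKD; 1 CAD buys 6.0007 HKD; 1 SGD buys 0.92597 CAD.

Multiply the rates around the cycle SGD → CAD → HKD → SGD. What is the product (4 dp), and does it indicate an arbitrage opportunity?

0.9739 (arbitrage exists)

Around SGD → CAD → HKD → SGD: 1 × 0.92597 × 6.0007 ÷ 5.7055 = 0.973879
Product < 1; profitable direction is SGD → HKD → CAD → SGD.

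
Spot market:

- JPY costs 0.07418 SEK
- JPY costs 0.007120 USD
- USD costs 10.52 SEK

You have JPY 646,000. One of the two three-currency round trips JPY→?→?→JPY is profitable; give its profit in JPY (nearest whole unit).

Profit: JPY 6,291

Profitable loop is JPY → USD → SEK → JPY:
JPY 646,000 × 0.007120 = USD 4,599.52
USD 4,599.52 × 10.52 = SEK 48,386.95
SEK 48,386.95 ÷ 0.07418 = JPY 652,291
Profit = JPY 652,291 − JPY 646,000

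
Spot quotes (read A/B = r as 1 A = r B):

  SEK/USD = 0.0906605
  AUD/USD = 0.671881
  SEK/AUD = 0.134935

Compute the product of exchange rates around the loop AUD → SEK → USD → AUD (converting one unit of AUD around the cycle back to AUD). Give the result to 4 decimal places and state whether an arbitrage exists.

Around AUD → SEK → USD → AUD: 1 ÷ 0.134935 × 0.0906605 ÷ 0.671881 = 1.000003
Product ≈ 1 (deviation 0.000%, within rounding noise).

1.0000 (no arbitrage)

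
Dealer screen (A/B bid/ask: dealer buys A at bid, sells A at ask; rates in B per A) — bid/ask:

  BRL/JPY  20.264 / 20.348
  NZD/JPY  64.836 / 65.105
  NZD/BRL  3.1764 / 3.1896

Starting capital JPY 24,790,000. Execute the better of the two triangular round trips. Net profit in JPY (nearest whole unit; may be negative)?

Best loop JPY → BRL → NZD → JPY:
JPY 24,790,000 ÷ 20.348 (buy BRL at ask) = BRL 1,218,301.55
BRL 1,218,301.55 ÷ 3.1896 (buy NZD at ask) = NZD 381,960.61
NZD 381,960.61 × 64.836 (sell NZD at bid) = JPY 24,764,798

Net result: JPY -25,202 (no profitable arbitrage after spreads)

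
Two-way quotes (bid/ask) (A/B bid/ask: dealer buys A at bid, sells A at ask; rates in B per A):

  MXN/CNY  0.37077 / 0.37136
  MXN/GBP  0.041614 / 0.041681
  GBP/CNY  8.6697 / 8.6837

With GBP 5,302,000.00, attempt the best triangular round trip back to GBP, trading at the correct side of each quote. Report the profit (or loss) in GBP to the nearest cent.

Best loop GBP → MXN → CNY → GBP:
GBP 5,302,000.00 ÷ 0.041681 (buy MXN at ask) = MXN 127,204,241.74
MXN 127,204,241.74 × 0.37077 (sell MXN at bid) = CNY 47,163,516.71
CNY 47,163,516.71 ÷ 8.6837 (buy GBP at ask) = GBP 5,431,269.70

Net profit: GBP 129,269.70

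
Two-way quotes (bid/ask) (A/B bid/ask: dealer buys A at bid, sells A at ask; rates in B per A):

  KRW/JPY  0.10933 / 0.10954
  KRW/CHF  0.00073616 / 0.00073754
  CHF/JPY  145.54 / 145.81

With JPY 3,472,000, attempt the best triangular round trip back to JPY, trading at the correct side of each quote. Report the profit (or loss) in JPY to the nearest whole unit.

Net profit: JPY 57,768

Best loop JPY → CHF → KRW → JPY:
JPY 3,472,000 ÷ 145.81 (buy CHF at ask) = CHF 23,811.81
CHF 23,811.81 ÷ 0.00073754 (buy KRW at ask) = KRW 32,285,449
KRW 32,285,449 × 0.10933 (sell KRW at bid) = JPY 3,529,768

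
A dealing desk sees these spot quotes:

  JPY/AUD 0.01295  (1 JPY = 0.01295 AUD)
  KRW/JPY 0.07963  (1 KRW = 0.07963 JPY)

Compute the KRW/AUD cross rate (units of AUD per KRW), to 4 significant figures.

KRW/AUD = 0.001031

1 KRW × 0.07963 = 0.07963 JPY
0.07963 JPY × 0.01295 = 0.00103121 AUD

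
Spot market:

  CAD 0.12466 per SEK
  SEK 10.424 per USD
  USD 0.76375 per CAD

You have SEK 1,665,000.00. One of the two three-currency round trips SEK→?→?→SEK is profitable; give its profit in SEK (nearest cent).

Profitable loop is SEK → USD → CAD → SEK:
SEK 1,665,000.00 ÷ 10.424 = USD 159,727.55
USD 159,727.55 ÷ 0.76375 = CAD 209,135.91
CAD 209,135.91 ÷ 0.12466 = SEK 1,677,650.50
Profit = SEK 1,677,650.50 − SEK 1,665,000.00

Profit: SEK 12,650.50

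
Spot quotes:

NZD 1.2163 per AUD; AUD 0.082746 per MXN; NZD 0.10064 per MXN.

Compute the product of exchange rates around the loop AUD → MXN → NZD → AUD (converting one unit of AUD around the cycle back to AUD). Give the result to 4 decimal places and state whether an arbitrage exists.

Around AUD → MXN → NZD → AUD: 1 ÷ 0.082746 × 0.10064 ÷ 1.2163 = 0.999961
Product ≈ 1 (deviation 0.004%, within rounding noise).

1.0000 (no arbitrage)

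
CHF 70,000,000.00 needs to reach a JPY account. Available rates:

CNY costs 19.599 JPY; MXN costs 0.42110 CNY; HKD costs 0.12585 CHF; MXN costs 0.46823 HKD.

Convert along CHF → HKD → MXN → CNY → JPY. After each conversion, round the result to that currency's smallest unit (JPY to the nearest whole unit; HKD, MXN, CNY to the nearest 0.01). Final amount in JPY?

JPY 9,804,032,415

CHF 70,000,000.00 ÷ 0.12585 = HKD 556,217,719.51
HKD 556,217,719.51 ÷ 0.46823 = MXN 1,187,915,595.99
MXN 1,187,915,595.99 × 0.42110 = CNY 500,231,257.47
CNY 500,231,257.47 × 19.599 = JPY 9,804,032,415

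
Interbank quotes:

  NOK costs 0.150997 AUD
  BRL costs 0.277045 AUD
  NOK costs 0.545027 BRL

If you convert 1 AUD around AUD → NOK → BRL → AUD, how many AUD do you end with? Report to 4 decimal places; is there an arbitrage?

Around AUD → NOK → BRL → AUD: 1 ÷ 0.150997 × 0.545027 × 0.277045 = 1.000000
Product ≈ 1 (deviation 0.000%, within rounding noise).

1.0000 (no arbitrage)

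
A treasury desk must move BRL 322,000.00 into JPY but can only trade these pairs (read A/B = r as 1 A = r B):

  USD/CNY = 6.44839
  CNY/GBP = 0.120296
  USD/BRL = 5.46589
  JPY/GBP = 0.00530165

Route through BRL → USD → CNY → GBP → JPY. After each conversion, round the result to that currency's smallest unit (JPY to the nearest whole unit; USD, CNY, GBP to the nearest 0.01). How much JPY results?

BRL 322,000.00 ÷ 5.46589 = USD 58,910.81
USD 58,910.81 × 6.44839 = CNY 379,879.88
CNY 379,879.88 × 0.120296 = GBP 45,698.03
GBP 45,698.03 ÷ 0.00530165 = JPY 8,619,586

JPY 8,619,586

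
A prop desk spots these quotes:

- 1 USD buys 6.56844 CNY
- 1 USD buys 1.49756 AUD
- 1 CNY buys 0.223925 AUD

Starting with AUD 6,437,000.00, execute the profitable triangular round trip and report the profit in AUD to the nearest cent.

Profitable loop is AUD → CNY → USD → AUD:
AUD 6,437,000.00 ÷ 0.223925 = CNY 28,746,232.00
CNY 28,746,232.00 ÷ 6.56844 = USD 4,376,416.93
USD 4,376,416.93 × 1.49756 = AUD 6,553,946.93
Profit = AUD 6,553,946.93 − AUD 6,437,000.00

Profit: AUD 116,946.93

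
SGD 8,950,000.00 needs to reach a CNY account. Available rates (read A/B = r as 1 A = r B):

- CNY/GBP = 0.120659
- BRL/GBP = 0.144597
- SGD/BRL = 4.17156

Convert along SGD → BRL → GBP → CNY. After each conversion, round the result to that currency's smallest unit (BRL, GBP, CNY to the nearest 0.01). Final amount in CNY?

CNY 44,742,586.96

SGD 8,950,000.00 × 4.17156 = BRL 37,335,462.00
BRL 37,335,462.00 × 0.144597 = GBP 5,398,595.80
GBP 5,398,595.80 ÷ 0.120659 = CNY 44,742,586.96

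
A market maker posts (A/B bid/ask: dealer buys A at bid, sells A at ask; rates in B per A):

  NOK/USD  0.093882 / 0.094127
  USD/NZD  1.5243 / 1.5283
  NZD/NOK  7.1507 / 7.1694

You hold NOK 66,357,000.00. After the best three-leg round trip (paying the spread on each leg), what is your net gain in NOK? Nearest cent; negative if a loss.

Net profit: NOK 1,545,862.70

Best loop NOK → USD → NZD → NOK:
NOK 66,357,000.00 × 0.093882 (sell NOK at bid) = USD 6,229,727.87
USD 6,229,727.87 × 1.5243 (sell USD at bid) = NZD 9,495,974.20
NZD 9,495,974.20 × 7.1507 (sell NZD at bid) = NOK 67,902,862.70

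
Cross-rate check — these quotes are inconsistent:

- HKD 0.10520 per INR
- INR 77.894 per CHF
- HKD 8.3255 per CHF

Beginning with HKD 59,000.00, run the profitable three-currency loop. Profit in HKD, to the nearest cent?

Profit: HKD 943.57

Profitable loop is HKD → INR → CHF → HKD:
HKD 59,000.00 ÷ 0.10520 = INR 560,836.50
INR 560,836.50 ÷ 77.894 = CHF 7,200.00
CHF 7,200.00 × 8.3255 = HKD 59,943.57
Profit = HKD 59,943.57 − HKD 59,000.00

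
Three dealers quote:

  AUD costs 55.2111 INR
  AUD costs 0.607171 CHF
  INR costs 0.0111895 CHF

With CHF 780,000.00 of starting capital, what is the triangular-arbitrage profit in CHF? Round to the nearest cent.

Profitable loop is CHF → AUD → INR → CHF:
CHF 780,000.00 ÷ 0.607171 = AUD 1,284,646.34
AUD 1,284,646.34 × 55.2111 = INR 70,926,737.28
INR 70,926,737.28 × 0.0111895 = CHF 793,634.73
Profit = CHF 793,634.73 − CHF 780,000.00

Profit: CHF 13,634.73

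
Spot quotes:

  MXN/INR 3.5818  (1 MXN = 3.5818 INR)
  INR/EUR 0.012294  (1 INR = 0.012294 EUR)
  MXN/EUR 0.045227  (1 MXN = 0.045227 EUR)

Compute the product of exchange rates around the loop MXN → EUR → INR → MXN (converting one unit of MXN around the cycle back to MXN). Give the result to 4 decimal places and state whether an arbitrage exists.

1.0271 (arbitrage exists)

Around MXN → EUR → INR → MXN: 1 × 0.045227 ÷ 0.012294 ÷ 3.5818 = 1.027078
Product > 1; profitable direction is MXN → EUR → INR → MXN.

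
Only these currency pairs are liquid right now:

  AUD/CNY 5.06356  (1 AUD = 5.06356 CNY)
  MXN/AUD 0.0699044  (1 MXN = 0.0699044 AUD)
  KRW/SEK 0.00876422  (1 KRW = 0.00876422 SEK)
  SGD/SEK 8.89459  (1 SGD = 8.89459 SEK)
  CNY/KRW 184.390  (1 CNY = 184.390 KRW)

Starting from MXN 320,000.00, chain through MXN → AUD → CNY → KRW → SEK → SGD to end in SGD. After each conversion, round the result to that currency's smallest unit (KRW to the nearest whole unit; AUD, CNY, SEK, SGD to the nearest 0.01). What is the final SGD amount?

SGD 20,579.52

MXN 320,000.00 × 0.0699044 = AUD 22,369.41
AUD 22,369.41 × 5.06356 = CNY 113,268.85
CNY 113,268.85 × 184.390 = KRW 20,885,643
KRW 20,885,643 × 0.00876422 = SEK 183,046.37
SEK 183,046.37 ÷ 8.89459 = SGD 20,579.52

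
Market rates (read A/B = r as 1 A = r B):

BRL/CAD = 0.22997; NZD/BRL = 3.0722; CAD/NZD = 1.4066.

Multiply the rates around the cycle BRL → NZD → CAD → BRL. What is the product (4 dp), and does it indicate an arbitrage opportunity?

1.0063 (arbitrage exists)

Around BRL → NZD → CAD → BRL: 1 ÷ 3.0722 ÷ 1.4066 ÷ 0.22997 = 1.006257
Product > 1; profitable direction is BRL → NZD → CAD → BRL.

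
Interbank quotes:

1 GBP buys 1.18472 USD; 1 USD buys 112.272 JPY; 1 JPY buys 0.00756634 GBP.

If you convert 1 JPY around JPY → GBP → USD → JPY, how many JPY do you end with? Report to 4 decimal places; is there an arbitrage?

Around JPY → GBP → USD → JPY: 1 × 0.00756634 × 1.18472 × 112.272 = 1.006406
Product > 1; profitable direction is JPY → GBP → USD → JPY.

1.0064 (arbitrage exists)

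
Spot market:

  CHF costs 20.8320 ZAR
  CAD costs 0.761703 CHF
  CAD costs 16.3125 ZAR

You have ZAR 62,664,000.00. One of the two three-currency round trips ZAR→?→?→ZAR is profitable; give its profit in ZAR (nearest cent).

Profitable loop is ZAR → CHF → CAD → ZAR:
ZAR 62,664,000.00 ÷ 20.8320 = CHF 3,008,064.52
CHF 3,008,064.52 ÷ 0.761703 = CAD 3,949,130.46
CAD 3,949,130.46 × 16.3125 = ZAR 64,420,190.57
Profit = ZAR 64,420,190.57 − ZAR 62,664,000.00

Profit: ZAR 1,756,190.57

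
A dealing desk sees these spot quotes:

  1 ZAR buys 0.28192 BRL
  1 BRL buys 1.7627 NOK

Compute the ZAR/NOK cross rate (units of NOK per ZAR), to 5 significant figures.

1 ZAR × 0.28192 = 0.28192 BRL
0.28192 BRL × 1.7627 = 0.49694 NOK

ZAR/NOK = 0.49694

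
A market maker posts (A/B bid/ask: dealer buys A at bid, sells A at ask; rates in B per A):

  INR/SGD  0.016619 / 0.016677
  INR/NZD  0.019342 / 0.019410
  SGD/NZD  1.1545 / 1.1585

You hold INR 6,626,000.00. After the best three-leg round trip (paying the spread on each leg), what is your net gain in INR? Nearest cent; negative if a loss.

Best loop INR → NZD → SGD → INR:
INR 6,626,000.00 × 0.019342 (sell INR at bid) = NZD 128,160.09
NZD 128,160.09 ÷ 1.1585 (buy SGD at ask) = SGD 110,625.89
SGD 110,625.89 ÷ 0.016677 (buy INR at ask) = INR 6,633,440.59

Net profit: INR 7,440.59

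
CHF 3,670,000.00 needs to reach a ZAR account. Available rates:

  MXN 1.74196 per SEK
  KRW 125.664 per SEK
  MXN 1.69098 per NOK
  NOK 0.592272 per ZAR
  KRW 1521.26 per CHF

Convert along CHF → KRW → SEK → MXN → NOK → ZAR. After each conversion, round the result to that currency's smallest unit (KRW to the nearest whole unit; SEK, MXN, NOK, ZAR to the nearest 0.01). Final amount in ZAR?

ZAR 77,274,665.95

CHF 3,670,000.00 × 1521.26 = KRW 5,583,024,200
KRW 5,583,024,200 ÷ 125.664 = SEK 44,428,191.05
SEK 44,428,191.05 × 1.74196 = MXN 77,392,131.68
MXN 77,392,131.68 ÷ 1.69098 = NOK 45,767,620.95
NOK 45,767,620.95 ÷ 0.592272 = ZAR 77,274,665.95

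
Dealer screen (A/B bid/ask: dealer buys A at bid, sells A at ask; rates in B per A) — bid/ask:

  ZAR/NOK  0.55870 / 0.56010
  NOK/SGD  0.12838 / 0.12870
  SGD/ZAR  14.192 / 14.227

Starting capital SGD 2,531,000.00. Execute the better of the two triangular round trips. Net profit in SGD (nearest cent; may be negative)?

Net profit: SGD 45,391.10

Best loop SGD → ZAR → NOK → SGD:
SGD 2,531,000.00 × 14.192 (sell SGD at bid) = ZAR 35,919,952.00
ZAR 35,919,952.00 × 0.55870 (sell ZAR at bid) = NOK 20,068,477.18
NOK 20,068,477.18 × 0.12838 (sell NOK at bid) = SGD 2,576,391.10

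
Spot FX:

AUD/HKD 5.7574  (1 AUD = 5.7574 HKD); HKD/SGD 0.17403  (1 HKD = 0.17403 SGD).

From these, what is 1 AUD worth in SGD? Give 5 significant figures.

1 AUD × 5.7574 = 5.7574 HKD
5.7574 HKD × 0.17403 = 1.00196 SGD

AUD/SGD = 1.0020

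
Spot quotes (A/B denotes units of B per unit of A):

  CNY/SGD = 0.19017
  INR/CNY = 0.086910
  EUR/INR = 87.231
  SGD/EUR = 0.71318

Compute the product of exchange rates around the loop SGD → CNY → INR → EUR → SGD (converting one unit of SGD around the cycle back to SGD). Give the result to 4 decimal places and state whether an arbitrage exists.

Around SGD → CNY → INR → EUR → SGD: 1 ÷ 0.19017 ÷ 0.086910 ÷ 87.231 ÷ 0.71318 = 0.972564
Product < 1; profitable direction is SGD → EUR → INR → CNY → SGD.

0.9726 (arbitrage exists)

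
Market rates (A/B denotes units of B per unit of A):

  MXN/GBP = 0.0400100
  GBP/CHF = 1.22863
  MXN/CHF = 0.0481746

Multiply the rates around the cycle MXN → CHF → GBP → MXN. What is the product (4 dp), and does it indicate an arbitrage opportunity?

Around MXN → CHF → GBP → MXN: 1 × 0.0481746 ÷ 1.22863 ÷ 0.0400100 = 0.980005
Product < 1; profitable direction is MXN → GBP → CHF → MXN.

0.9800 (arbitrage exists)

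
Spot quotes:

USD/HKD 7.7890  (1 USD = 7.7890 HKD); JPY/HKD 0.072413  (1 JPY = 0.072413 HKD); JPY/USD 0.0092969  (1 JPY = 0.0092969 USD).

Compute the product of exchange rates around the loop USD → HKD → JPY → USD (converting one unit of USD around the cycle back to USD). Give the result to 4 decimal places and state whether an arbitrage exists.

1.0000 (no arbitrage)

Around USD → HKD → JPY → USD: 1 × 7.7890 ÷ 0.072413 × 0.0092969 = 1.000008
Product ≈ 1 (deviation 0.001%, within rounding noise).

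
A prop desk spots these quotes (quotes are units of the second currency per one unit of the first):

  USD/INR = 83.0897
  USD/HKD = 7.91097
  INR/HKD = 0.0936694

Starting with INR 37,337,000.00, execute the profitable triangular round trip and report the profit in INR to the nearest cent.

Profit: INR 614,087.75

Profitable loop is INR → USD → HKD → INR:
INR 37,337,000.00 ÷ 83.0897 = USD 449,357.74
USD 449,357.74 × 7.91097 = HKD 3,554,855.62
HKD 3,554,855.62 ÷ 0.0936694 = INR 37,951,087.75
Profit = INR 37,951,087.75 − INR 37,337,000.00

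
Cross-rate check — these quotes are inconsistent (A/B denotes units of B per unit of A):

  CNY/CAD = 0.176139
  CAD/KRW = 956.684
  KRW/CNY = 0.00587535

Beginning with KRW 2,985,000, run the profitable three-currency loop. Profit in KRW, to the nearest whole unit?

Profit: KRW 29,995

Profitable loop is KRW → CAD → CNY → KRW:
KRW 2,985,000 ÷ 956.684 = CAD 3,120.15
CAD 3,120.15 ÷ 0.176139 = CNY 17,714.15
CNY 17,714.15 ÷ 0.00587535 = KRW 3,014,995
Profit = KRW 3,014,995 − KRW 2,985,000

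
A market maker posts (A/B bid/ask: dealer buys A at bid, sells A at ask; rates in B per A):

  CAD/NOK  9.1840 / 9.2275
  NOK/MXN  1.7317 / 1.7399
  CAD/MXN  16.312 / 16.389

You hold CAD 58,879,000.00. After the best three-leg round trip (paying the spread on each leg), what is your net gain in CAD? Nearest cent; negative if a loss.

Net profit: CAD 942,775.15

Best loop CAD → MXN → NOK → CAD:
CAD 58,879,000.00 × 16.312 (sell CAD at bid) = MXN 960,434,248.00
MXN 960,434,248.00 ÷ 1.7399 (buy NOK at ask) = NOK 552,005,430.20
NOK 552,005,430.20 ÷ 9.2275 (buy CAD at ask) = CAD 59,821,775.15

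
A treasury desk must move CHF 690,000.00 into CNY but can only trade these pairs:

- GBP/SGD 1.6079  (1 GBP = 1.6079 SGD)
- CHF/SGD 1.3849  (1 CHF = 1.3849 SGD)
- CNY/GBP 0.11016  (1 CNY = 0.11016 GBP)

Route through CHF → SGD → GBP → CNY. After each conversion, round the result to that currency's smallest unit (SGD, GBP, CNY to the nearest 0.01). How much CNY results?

CNY 5,394,914.22

CHF 690,000.00 × 1.3849 = SGD 955,581.00
SGD 955,581.00 ÷ 1.6079 = GBP 594,303.75
GBP 594,303.75 ÷ 0.11016 = CNY 5,394,914.22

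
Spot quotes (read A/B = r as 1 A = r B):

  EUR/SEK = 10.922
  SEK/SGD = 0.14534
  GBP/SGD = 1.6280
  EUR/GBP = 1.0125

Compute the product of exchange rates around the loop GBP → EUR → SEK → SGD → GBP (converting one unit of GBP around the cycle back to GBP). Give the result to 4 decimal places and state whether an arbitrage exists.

0.9630 (arbitrage exists)

Around GBP → EUR → SEK → SGD → GBP: 1 ÷ 1.0125 × 10.922 × 0.14534 ÷ 1.6280 = 0.963026
Product < 1; profitable direction is GBP → SGD → SEK → EUR → GBP.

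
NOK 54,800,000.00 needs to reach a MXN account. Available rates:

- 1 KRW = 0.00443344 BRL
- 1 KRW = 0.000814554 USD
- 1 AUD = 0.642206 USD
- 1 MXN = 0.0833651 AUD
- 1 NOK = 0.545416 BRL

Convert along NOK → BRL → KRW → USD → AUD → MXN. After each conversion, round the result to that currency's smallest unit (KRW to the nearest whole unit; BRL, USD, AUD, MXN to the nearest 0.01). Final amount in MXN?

NOK 54,800,000.00 × 0.545416 = BRL 29,888,796.80
BRL 29,888,796.80 ÷ 0.00443344 = KRW 6,741,671,659
KRW 6,741,671,659 × 0.000814554 = USD 5,491,455.62
USD 5,491,455.62 ÷ 0.642206 = AUD 8,550,925.44
AUD 8,550,925.44 ÷ 0.0833651 = MXN 102,572,004.83

MXN 102,572,004.83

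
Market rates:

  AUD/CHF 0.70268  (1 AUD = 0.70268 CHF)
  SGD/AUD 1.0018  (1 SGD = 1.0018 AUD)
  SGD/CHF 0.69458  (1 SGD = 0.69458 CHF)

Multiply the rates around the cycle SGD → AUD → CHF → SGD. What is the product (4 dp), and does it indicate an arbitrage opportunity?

1.0135 (arbitrage exists)

Around SGD → AUD → CHF → SGD: 1 × 1.0018 × 0.70268 ÷ 0.69458 = 1.013483
Product > 1; profitable direction is SGD → AUD → CHF → SGD.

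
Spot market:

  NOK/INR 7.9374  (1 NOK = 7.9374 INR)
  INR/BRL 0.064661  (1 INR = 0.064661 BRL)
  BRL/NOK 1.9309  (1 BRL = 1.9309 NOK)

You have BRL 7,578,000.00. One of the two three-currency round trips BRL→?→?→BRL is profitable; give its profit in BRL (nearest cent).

Profit: BRL 68,701.46

Profitable loop is BRL → INR → NOK → BRL:
BRL 7,578,000.00 ÷ 0.064661 = INR 117,195,836.75
INR 117,195,836.75 ÷ 7.9374 = NOK 14,765,015.84
NOK 14,765,015.84 ÷ 1.9309 = BRL 7,646,701.46
Profit = BRL 7,646,701.46 − BRL 7,578,000.00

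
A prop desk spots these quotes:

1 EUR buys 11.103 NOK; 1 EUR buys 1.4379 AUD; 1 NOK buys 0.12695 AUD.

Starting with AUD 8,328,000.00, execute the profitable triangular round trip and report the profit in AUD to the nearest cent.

Profitable loop is AUD → NOK → EUR → AUD:
AUD 8,328,000.00 ÷ 0.12695 = NOK 65,600,630.17
NOK 65,600,630.17 ÷ 11.103 = EUR 5,908,369.83
EUR 5,908,369.83 × 1.4379 = AUD 8,495,644.97
Profit = AUD 8,495,644.97 − AUD 8,328,000.00

Profit: AUD 167,644.97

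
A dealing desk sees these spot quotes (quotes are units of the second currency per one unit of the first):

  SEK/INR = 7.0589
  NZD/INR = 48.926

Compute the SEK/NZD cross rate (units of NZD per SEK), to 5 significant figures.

SEK/NZD = 0.14428

1 SEK × 7.0589 = 7.0589 INR
7.0589 INR ÷ 48.926 = 0.144277 NZD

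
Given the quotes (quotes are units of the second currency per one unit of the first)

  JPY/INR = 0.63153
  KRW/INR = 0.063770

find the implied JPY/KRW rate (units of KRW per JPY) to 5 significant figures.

JPY/KRW = 9.9032

1 JPY × 0.63153 = 0.63153 INR
0.63153 INR ÷ 0.063770 = 9.90325 KRW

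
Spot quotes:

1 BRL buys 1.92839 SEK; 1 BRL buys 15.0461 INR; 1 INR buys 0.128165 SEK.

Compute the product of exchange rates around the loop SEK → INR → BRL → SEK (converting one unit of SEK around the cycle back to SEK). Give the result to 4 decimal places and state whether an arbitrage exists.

Around SEK → INR → BRL → SEK: 1 ÷ 0.128165 ÷ 15.0461 × 1.92839 = 1.000003
Product ≈ 1 (deviation 0.000%, within rounding noise).

1.0000 (no arbitrage)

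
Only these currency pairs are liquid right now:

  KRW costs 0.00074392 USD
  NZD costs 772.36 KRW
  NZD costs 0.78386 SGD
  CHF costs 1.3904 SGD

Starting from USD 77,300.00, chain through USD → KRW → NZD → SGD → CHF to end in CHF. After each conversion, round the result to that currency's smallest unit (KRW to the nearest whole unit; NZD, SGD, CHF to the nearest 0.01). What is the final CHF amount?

CHF 75,845.92

USD 77,300.00 ÷ 0.00074392 = KRW 103,909,022
KRW 103,909,022 ÷ 772.36 = NZD 134,534.44
NZD 134,534.44 × 0.78386 = SGD 105,456.17
SGD 105,456.17 ÷ 1.3904 = CHF 75,845.92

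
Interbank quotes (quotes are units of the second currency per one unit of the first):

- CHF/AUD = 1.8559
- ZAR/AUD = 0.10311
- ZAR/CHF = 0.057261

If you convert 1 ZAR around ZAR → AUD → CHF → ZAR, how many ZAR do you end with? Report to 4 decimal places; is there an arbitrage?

Around ZAR → AUD → CHF → ZAR: 1 × 0.10311 ÷ 1.8559 ÷ 0.057261 = 0.970258
Product < 1; profitable direction is ZAR → CHF → AUD → ZAR.

0.9703 (arbitrage exists)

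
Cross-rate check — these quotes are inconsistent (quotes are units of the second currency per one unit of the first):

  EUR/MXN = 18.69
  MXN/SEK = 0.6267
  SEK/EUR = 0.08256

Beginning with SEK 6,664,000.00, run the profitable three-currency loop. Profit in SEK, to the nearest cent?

Profit: SEK 227,223.07

Profitable loop is SEK → MXN → EUR → SEK:
SEK 6,664,000.00 ÷ 0.6267 = MXN 10,633,476.94
MXN 10,633,476.94 ÷ 18.69 = EUR 568,939.38
EUR 568,939.38 ÷ 0.08256 = SEK 6,891,223.07
Profit = SEK 6,891,223.07 − SEK 6,664,000.00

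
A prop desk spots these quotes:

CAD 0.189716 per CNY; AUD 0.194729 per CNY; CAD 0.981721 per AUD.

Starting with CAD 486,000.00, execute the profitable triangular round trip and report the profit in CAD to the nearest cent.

Profitable loop is CAD → CNY → AUD → CAD:
CAD 486,000.00 ÷ 0.189716 = CNY 2,561,723.84
CNY 2,561,723.84 × 0.194729 = AUD 498,841.92
AUD 498,841.92 × 0.981721 = CAD 489,723.59
Profit = CAD 489,723.59 − CAD 486,000.00

Profit: CAD 3,723.59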